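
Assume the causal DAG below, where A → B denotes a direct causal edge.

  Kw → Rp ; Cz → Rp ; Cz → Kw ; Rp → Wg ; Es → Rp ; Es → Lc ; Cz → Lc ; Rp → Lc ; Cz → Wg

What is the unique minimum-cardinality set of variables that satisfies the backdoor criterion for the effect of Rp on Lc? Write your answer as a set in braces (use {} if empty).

Variables eligible for adjustment (non-descendants of Rp, excluding Rp and Lc): {Cz, Es, Kw}.
Backdoor paths from Rp to Lc:
  P1: Rp <- Es -> Lc
  P2: Rp <- Cz -> Lc
  P3: Rp <- Kw <- Cz -> Lc
The empty set is not sufficient: P1 (Rp <- Es -> Lc) has no collider blocking it and no conditioned non-collider, so it is open.
Try {Cz, Es}:
  P1: blocked at fork node Es ∈ conditioning set.
  P2: blocked at fork node Cz ∈ conditioning set.
  P3: blocked at fork node Cz ∈ conditioning set.
{Cz, Es} contains no descendant of Rp and blocks every backdoor path.
Every element of {Cz, Es} is needed (dropping Cz leaves P2 open; dropping Es leaves P1 open), so no proper subset is valid.
Among all size-2 subsets of the eligible variables, only {Cz, Es} blocks every backdoor path, so it is the unique smallest valid adjustment set.

{Cz, Es}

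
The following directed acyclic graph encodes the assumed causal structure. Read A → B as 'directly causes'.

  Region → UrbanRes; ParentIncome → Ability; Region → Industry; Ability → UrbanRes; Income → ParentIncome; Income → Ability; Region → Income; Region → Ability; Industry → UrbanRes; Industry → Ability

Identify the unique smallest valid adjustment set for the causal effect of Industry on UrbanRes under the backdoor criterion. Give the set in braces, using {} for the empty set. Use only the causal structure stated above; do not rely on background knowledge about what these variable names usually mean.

Variables eligible for adjustment (non-descendants of Industry, excluding Industry and UrbanRes): {Income, ParentIncome, Region}.
Backdoor paths from Industry to UrbanRes:
  P1: Industry <- Region -> Income -> ParentIncome -> Ability -> UrbanRes
  P2: Industry <- Region -> Income -> Ability -> UrbanRes
  P3: Industry <- Region -> Ability -> UrbanRes
  P4: Industry <- Region -> UrbanRes
The empty set is not sufficient: P1 (Industry <- Region -> Income -> ParentIncome -> Ability -> UrbanRes) has no collider blocking it and no conditioned non-collider, so it is open.
Try {Region}:
  P1: blocked at fork node Region ∈ conditioning set.
  P2: blocked at fork node Region ∈ conditioning set.
  P3: blocked at fork node Region ∈ conditioning set.
  P4: blocked at fork node Region ∈ conditioning set.
{Region} contains no descendant of Industry and blocks every backdoor path.
No other singleton works — e.g. {Income} leaves P3 open — so {Region} is the unique smallest valid adjustment set.

{Region}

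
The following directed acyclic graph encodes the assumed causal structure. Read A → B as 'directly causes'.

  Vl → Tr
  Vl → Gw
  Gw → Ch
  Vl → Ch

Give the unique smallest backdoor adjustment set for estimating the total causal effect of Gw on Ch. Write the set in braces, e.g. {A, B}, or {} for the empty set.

Variables eligible for adjustment (non-descendants of Gw, excluding Gw and Ch): {Tr, Vl}.
Backdoor paths from Gw to Ch:
  P1: Gw <- Vl -> Ch
The empty set is not sufficient: P1 (Gw <- Vl -> Ch) has no collider blocking it and no conditioned non-collider, so it is open.
Try {Vl}:
  P1: blocked at fork node Vl ∈ conditioning set.
{Vl} contains no descendant of Gw and blocks every backdoor path.
No other singleton works — e.g. {Tr} leaves P1 open — so {Vl} is the unique smallest valid adjustment set.

{Vl}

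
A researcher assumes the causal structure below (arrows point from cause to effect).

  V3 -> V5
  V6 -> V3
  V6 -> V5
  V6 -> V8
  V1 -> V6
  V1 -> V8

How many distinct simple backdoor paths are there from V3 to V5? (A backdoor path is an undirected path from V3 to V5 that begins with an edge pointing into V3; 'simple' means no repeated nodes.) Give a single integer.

1

A backdoor path from V3 to V5 is any simple undirected path whose first edge points into V3 (i.e. leaves V3 via a parent).
Parents of V3: {V6}.
Enumerating:
  P1: V3 <- V6 -> V5
That exhausts the simple backdoor paths. Count: 1.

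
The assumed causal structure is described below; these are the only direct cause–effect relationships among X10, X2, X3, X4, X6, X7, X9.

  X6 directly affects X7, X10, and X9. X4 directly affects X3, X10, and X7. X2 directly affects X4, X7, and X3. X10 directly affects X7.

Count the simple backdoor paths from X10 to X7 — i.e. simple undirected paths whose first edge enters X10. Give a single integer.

A backdoor path from X10 to X7 is any simple undirected path whose first edge points into X10 (i.e. leaves X10 via a parent).
Parents of X10: {X4, X6}.
Enumerating:
  P1: X10 <- X6 -> X7
  P2: X10 <- X4 <- X2 -> X7
  P3: X10 <- X4 -> X3 <- X2 -> X7
  P4: X10 <- X4 -> X7
That exhausts the simple backdoor paths. Count: 4.

4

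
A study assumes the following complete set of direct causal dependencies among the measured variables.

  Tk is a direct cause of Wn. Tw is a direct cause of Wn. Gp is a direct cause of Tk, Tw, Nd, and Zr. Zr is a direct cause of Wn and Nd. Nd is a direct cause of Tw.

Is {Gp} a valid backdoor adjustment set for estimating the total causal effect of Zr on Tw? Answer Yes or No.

Backdoor paths from Zr to Tw (paths whose first edge points into Zr):
  P1: Zr <- Gp -> Tk -> Wn <- Tw
  P2: Zr <- Gp -> Nd -> Tw
  P3: Zr <- Gp -> Tw
Condition 1 (no descendant of Zr in the set): holds — descendants of Zr are {Nd, Tw, Wn}; none are in {Gp}.
Condition 2 (every backdoor path blocked by {Gp}):
  P1: blocked at fork node Gp ∈ conditioning set.
  P2: blocked at fork node Gp ∈ conditioning set.
  P3: blocked at fork node Gp ∈ conditioning set.
{Gp} satisfies the backdoor criterion.

Yes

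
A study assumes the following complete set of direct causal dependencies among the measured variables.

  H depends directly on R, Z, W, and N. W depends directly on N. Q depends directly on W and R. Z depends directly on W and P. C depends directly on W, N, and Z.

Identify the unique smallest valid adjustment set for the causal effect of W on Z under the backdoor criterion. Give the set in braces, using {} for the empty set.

{}

Variables eligible for adjustment (non-descendants of W, excluding W and Z): {N, P, R}.
Backdoor paths from W to Z:
  P1: W <- N -> H <- Z
  P2: W <- N -> C <- Z
Each backdoor path contains an unconditioned collider, so every path is already blocked with the empty conditioning set:
  P1: blocked at collider H (neither it nor any descendant is in the conditioning set).
  P2: blocked at collider C (neither it nor any descendant is in the conditioning set).
The empty set is therefore the unique smallest valid set.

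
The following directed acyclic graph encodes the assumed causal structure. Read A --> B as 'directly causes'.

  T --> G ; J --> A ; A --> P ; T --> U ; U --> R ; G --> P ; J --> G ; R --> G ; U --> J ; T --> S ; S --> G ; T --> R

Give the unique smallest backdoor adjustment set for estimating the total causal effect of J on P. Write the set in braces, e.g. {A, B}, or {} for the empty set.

Variables eligible for adjustment (non-descendants of J, excluding J and P): {R, S, T, U}.
Backdoor paths from J to P:
  P1: J <- U <- T -> R -> G -> P
  P2: J <- U <- T -> S -> G -> P
  P3: J <- U <- T -> G -> P
  P4: J <- U -> R <- T -> S -> G -> P
  P5: J <- U -> R <- T -> G -> P
  P6: J <- U -> R -> G -> P
The empty set is not sufficient: P1 (J <- U <- T -> R -> G -> P) has no collider blocking it and no conditioned non-collider, so it is open.
Try {U}:
  P1: blocked at chain node U ∈ conditioning set.
  P2: blocked at chain node U ∈ conditioning set.
  P3: blocked at chain node U ∈ conditioning set.
  P4: blocked at fork node U ∈ conditioning set.
  P5: blocked at fork node U ∈ conditioning set.
  P6: blocked at fork node U ∈ conditioning set.
{U} contains no descendant of J and blocks every backdoor path.
No other singleton works — e.g. {T} leaves P6 open — so {U} is the unique smallest valid adjustment set.

{U}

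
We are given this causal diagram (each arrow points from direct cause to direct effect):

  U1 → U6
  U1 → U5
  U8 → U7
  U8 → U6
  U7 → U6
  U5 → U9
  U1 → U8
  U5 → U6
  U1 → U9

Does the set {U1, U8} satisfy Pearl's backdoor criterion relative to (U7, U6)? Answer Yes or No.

Backdoor paths from U7 to U6 (paths whose first edge points into U7):
  P1: U7 <- U8 <- U1 -> U5 -> U6
  P2: U7 <- U8 <- U1 -> U9 <- U5 -> U6
  P3: U7 <- U8 <- U1 -> U6
  P4: U7 <- U8 -> U6
Condition 1 (no descendant of U7 in the set): holds — descendants of U7 are {U6}; none are in {U1, U8}.
Condition 2 (every backdoor path blocked by {U1, U8}):
  P1: blocked at chain node U8 ∈ conditioning set.
  P2: blocked at chain node U8 ∈ conditioning set.
  P3: blocked at chain node U8 ∈ conditioning set.
  P4: blocked at fork node U8 ∈ conditioning set.
{U1, U8} satisfies the backdoor criterion.

Yes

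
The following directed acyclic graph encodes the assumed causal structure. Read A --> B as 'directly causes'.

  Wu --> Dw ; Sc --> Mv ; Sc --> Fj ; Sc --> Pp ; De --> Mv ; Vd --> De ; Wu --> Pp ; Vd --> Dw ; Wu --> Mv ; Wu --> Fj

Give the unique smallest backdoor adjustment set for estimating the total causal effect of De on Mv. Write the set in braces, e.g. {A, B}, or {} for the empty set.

{}

Variables eligible for adjustment (non-descendants of De, excluding De and Mv): {Dw, Fj, Pp, Sc, Vd, Wu}.
Backdoor paths from De to Mv:
  P1: De <- Vd -> Dw <- Wu -> Pp <- Sc -> Mv
  P2: De <- Vd -> Dw <- Wu -> Fj <- Sc -> Mv
  P3: De <- Vd -> Dw <- Wu -> Mv
Each backdoor path contains an unconditioned collider, so every path is already blocked with the empty conditioning set:
  P1: blocked at collider Dw (neither it nor any descendant is in the conditioning set).
  P2: blocked at collider Dw (neither it nor any descendant is in the conditioning set).
  P3: blocked at collider Dw (neither it nor any descendant is in the conditioning set).
The empty set is therefore the unique smallest valid set.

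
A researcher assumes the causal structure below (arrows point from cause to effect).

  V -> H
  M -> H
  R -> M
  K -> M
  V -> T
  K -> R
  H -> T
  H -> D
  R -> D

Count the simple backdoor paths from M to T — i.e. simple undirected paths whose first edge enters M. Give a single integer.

4

A backdoor path from M to T is any simple undirected path whose first edge points into M (i.e. leaves M via a parent).
Parents of M: {K, R}.
Enumerating:
  P1: M <- K -> R -> D <- H <- V -> T
  P2: M <- K -> R -> D <- H -> T
  P3: M <- R -> D <- H <- V -> T
  P4: M <- R -> D <- H -> T
That exhausts the simple backdoor paths. Count: 4.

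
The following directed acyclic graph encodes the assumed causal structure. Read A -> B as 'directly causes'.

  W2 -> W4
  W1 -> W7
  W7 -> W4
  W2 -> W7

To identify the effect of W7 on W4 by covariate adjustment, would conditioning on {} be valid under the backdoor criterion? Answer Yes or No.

Backdoor paths from W7 to W4 (paths whose first edge points into W7):
  P1: W7 <- W2 -> W4
Condition 1 (no descendant of W7 in the set): holds — descendants of W7 are {W4}; none are in {}.
Condition 2 (every backdoor path blocked by {}):
  P1: open — no interior node is in the conditioning set.
{} does not satisfy the backdoor criterion.

No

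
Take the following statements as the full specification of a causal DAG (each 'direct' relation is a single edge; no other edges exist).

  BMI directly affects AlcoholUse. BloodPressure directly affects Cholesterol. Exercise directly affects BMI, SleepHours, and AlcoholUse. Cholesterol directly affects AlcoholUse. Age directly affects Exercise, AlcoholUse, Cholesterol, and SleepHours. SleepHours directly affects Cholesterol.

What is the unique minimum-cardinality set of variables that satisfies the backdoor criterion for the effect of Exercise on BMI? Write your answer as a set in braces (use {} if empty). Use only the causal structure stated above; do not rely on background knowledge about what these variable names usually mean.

Variables eligible for adjustment (non-descendants of Exercise, excluding Exercise and BMI): {Age, BloodPressure}.
Backdoor paths from Exercise to BMI:
  P1: Exercise <- Age -> SleepHours -> Cholesterol -> AlcoholUse <- BMI
  P2: Exercise <- Age -> Cholesterol -> AlcoholUse <- BMI
  P3: Exercise <- Age -> AlcoholUse <- BMI
Each backdoor path contains an unconditioned collider, so every path is already blocked with the empty conditioning set:
  P1: blocked at collider AlcoholUse (neither it nor any descendant is in the conditioning set).
  P2: blocked at collider AlcoholUse (neither it nor any descendant is in the conditioning set).
  P3: blocked at collider AlcoholUse (neither it nor any descendant is in the conditioning set).
The empty set is therefore the unique smallest valid set.

{}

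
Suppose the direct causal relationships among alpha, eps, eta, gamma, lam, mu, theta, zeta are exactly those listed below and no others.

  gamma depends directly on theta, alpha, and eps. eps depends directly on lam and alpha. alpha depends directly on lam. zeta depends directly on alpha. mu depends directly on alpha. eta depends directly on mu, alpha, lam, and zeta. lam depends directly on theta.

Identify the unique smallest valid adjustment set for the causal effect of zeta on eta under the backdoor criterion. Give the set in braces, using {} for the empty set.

Variables eligible for adjustment (non-descendants of zeta, excluding zeta and eta): {alpha, eps, gamma, lam, mu, theta}.
Backdoor paths from zeta to eta:
  P1: zeta <- alpha <- lam -> eta
  P2: zeta <- alpha -> eps <- lam -> eta
  P3: zeta <- alpha -> eps -> gamma <- theta -> lam -> eta
  P4: zeta <- alpha -> mu -> eta
  P5: zeta <- alpha -> gamma <- theta -> lam -> eta
  P6: zeta <- alpha -> gamma <- eps <- lam -> eta
  P7: zeta <- alpha -> eta
The empty set is not sufficient: P1 (zeta <- alpha <- lam -> eta) has no collider blocking it and no conditioned non-collider, so it is open.
Try {alpha}:
  P1: blocked at chain node alpha ∈ conditioning set.
  P2: blocked at fork node alpha ∈ conditioning set.
  P3: blocked at fork node alpha ∈ conditioning set.
  P4: blocked at fork node alpha ∈ conditioning set.
  P5: blocked at fork node alpha ∈ conditioning set.
  P6: blocked at fork node alpha ∈ conditioning set.
  P7: blocked at fork node alpha ∈ conditioning set.
{alpha} contains no descendant of zeta and blocks every backdoor path.
No other singleton works — e.g. {theta} leaves P1 open — so {alpha} is the unique smallest valid adjustment set.

{alpha}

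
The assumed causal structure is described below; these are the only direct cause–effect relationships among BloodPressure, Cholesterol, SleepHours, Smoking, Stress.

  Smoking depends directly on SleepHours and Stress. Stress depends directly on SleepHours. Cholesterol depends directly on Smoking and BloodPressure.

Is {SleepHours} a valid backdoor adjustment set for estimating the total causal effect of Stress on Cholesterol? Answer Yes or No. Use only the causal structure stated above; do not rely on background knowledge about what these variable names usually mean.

Yes

Backdoor paths from Stress to Cholesterol (paths whose first edge points into Stress):
  P1: Stress <- SleepHours -> Smoking -> Cholesterol
Condition 1 (no descendant of Stress in the set): holds — descendants of Stress are {Cholesterol, Smoking}; none are in {SleepHours}.
Condition 2 (every backdoor path blocked by {SleepHours}):
  P1: blocked at fork node SleepHours ∈ conditioning set.
{SleepHours} satisfies the backdoor criterion.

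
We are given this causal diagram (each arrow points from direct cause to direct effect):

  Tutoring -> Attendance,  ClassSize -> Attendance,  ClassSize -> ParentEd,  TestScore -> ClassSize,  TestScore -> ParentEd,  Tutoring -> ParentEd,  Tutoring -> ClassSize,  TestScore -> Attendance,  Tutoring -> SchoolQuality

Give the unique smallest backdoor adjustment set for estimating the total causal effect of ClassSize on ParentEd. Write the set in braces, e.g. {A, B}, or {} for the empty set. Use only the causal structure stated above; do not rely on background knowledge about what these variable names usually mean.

{TestScore, Tutoring}

Variables eligible for adjustment (non-descendants of ClassSize, excluding ClassSize and ParentEd): {SchoolQuality, TestScore, Tutoring}.
Backdoor paths from ClassSize to ParentEd:
  P1: ClassSize <- TestScore -> ParentEd
  P2: ClassSize <- TestScore -> Attendance <- Tutoring -> ParentEd
  P3: ClassSize <- Tutoring -> ParentEd
  P4: ClassSize <- Tutoring -> Attendance <- TestScore -> ParentEd
The empty set is not sufficient: P1 (ClassSize <- TestScore -> ParentEd) has no collider blocking it and no conditioned non-collider, so it is open.
Try {TestScore, Tutoring}:
  P1: blocked at fork node TestScore ∈ conditioning set.
  P2: blocked at fork node TestScore ∈ conditioning set.
  P3: blocked at fork node Tutoring ∈ conditioning set.
  P4: blocked at fork node Tutoring ∈ conditioning set.
{TestScore, Tutoring} contains no descendant of ClassSize and blocks every backdoor path.
Every element of {TestScore, Tutoring} is needed (dropping TestScore leaves P1 open; dropping Tutoring leaves P3 open), so no proper subset is valid.
Among all size-2 subsets of the eligible variables, only {TestScore, Tutoring} blocks every backdoor path, so it is the unique smallest valid adjustment set.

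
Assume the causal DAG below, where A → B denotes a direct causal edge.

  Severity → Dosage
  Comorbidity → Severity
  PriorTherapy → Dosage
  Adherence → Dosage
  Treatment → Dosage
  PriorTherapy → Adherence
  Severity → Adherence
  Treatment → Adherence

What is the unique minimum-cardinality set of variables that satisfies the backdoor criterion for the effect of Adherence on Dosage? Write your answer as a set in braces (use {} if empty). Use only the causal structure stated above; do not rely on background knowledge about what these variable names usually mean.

Variables eligible for adjustment (non-descendants of Adherence, excluding Adherence and Dosage): {Comorbidity, PriorTherapy, Severity, Treatment}.
Backdoor paths from Adherence to Dosage:
  P1: Adherence <- PriorTherapy -> Dosage
  P2: Adherence <- Severity -> Dosage
  P3: Adherence <- Treatment -> Dosage
The empty set is not sufficient: P1 (Adherence <- PriorTherapy -> Dosage) has no collider blocking it and no conditioned non-collider, so it is open.
Try {PriorTherapy, Severity, Treatment}:
  P1: blocked at fork node PriorTherapy ∈ conditioning set.
  P2: blocked at fork node Severity ∈ conditioning set.
  P3: blocked at fork node Treatment ∈ conditioning set.
{PriorTherapy, Severity, Treatment} contains no descendant of Adherence and blocks every backdoor path.
Every element of {PriorTherapy, Severity, Treatment} is needed (dropping PriorTherapy leaves P1 open; dropping Severity leaves P2 open; dropping Treatment leaves P3 open), so no proper subset is valid.
Among all size-3 subsets of the eligible variables, only {PriorTherapy, Severity, Treatment} blocks every backdoor path, so it is the unique smallest valid adjustment set.

{PriorTherapy, Severity, Treatment}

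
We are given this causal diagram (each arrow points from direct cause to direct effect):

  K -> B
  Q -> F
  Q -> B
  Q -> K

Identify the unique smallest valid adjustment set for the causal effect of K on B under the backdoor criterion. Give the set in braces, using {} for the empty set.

{Q}

Variables eligible for adjustment (non-descendants of K, excluding K and B): {F, Q}.
Backdoor paths from K to B:
  P1: K <- Q -> B
The empty set is not sufficient: P1 (K <- Q -> B) has no collider blocking it and no conditioned non-collider, so it is open.
Try {Q}:
  P1: blocked at fork node Q ∈ conditioning set.
{Q} contains no descendant of K and blocks every backdoor path.
No other singleton works — e.g. {F} leaves P1 open — so {Q} is the unique smallest valid adjustment set.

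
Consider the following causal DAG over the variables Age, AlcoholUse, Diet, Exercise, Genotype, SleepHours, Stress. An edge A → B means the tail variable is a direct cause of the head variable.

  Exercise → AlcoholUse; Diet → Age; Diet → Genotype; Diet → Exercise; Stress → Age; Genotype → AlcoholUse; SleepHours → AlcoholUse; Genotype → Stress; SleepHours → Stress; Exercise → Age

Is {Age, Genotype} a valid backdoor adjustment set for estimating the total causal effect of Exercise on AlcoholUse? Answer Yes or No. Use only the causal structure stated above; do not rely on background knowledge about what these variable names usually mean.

No

Backdoor paths from Exercise to AlcoholUse (paths whose first edge points into Exercise):
  P1: Exercise <- Diet -> Genotype -> Stress <- SleepHours -> AlcoholUse
  P2: Exercise <- Diet -> Genotype -> AlcoholUse
  P3: Exercise <- Diet -> Age <- Stress <- SleepHours -> AlcoholUse
  P4: Exercise <- Diet -> Age <- Stress <- Genotype -> AlcoholUse
Condition 1 (no descendant of Exercise in the set): FAILS — Age is a descendant of Exercise.
Condition 2 (every backdoor path blocked by {Age, Genotype}):
  P1: blocked at chain node Genotype ∈ conditioning set.
  P2: blocked at chain node Genotype ∈ conditioning set.
  P3: open — collider(s) Age are conditioned on (or have a conditioned descendant) and no non-collider on the path is in the set.
  P4: blocked at fork node Genotype ∈ conditioning set.
{Age, Genotype} does not satisfy the backdoor criterion.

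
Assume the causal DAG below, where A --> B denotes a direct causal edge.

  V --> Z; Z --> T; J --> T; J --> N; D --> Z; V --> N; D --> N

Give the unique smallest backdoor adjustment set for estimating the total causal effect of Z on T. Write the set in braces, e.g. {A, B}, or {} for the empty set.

Variables eligible for adjustment (non-descendants of Z, excluding Z and T): {D, J, N, V}.
Backdoor paths from Z to T:
  P1: Z <- D -> N <- J -> T
  P2: Z <- V -> N <- J -> T
Each backdoor path contains an unconditioned collider, so every path is already blocked with the empty conditioning set:
  P1: blocked at collider N (neither it nor any descendant is in the conditioning set).
  P2: blocked at collider N (neither it nor any descendant is in the conditioning set).
The empty set is therefore the unique smallest valid set.

{}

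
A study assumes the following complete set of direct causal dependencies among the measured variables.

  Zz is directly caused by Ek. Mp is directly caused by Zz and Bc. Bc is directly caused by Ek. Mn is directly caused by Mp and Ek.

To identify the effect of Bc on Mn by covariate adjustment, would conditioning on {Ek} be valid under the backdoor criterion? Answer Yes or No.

Yes

Backdoor paths from Bc to Mn (paths whose first edge points into Bc):
  P1: Bc <- Ek -> Zz -> Mp -> Mn
  P2: Bc <- Ek -> Mn
Condition 1 (no descendant of Bc in the set): holds — descendants of Bc are {Mn, Mp}; none are in {Ek}.
Condition 2 (every backdoor path blocked by {Ek}):
  P1: blocked at fork node Ek ∈ conditioning set.
  P2: blocked at fork node Ek ∈ conditioning set.
{Ek} satisfies the backdoor criterion.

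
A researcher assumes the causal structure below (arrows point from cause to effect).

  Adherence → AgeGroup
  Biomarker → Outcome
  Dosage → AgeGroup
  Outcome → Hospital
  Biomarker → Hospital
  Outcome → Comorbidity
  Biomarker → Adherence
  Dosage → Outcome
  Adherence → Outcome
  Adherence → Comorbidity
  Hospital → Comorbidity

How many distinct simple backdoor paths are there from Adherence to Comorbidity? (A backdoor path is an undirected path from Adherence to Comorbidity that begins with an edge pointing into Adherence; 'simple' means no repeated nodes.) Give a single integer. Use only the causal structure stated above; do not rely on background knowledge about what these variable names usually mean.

4

A backdoor path from Adherence to Comorbidity is any simple undirected path whose first edge points into Adherence (i.e. leaves Adherence via a parent).
Parents of Adherence: {Biomarker}.
Enumerating:
  P1: Adherence <- Biomarker -> Outcome -> Hospital -> Comorbidity
  P2: Adherence <- Biomarker -> Outcome -> Comorbidity
  P3: Adherence <- Biomarker -> Hospital <- Outcome -> Comorbidity
  P4: Adherence <- Biomarker -> Hospital -> Comorbidity
That exhausts the simple backdoor paths. Count: 4.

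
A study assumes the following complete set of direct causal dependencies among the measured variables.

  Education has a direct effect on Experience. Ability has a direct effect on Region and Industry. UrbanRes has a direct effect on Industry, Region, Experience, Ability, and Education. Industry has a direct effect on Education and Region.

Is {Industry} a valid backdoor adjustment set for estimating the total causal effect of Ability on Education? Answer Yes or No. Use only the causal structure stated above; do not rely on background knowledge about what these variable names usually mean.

Backdoor paths from Ability to Education (paths whose first edge points into Ability):
  P1: Ability <- UrbanRes -> Industry -> Education
  P2: Ability <- UrbanRes -> Region <- Industry -> Education
  P3: Ability <- UrbanRes -> Education
  P4: Ability <- UrbanRes -> Experience <- Education
Condition 1 (no descendant of Ability in the set): FAILS — Industry is a descendant of Ability.
Condition 2 (every backdoor path blocked by {Industry}):
  P1: blocked at chain node Industry ∈ conditioning set.
  P2: blocked at collider Region (neither it nor any descendant is in the conditioning set).
  P3: open — no interior node is in the conditioning set.
  P4: blocked at collider Experience (neither it nor any descendant is in the conditioning set).
{Industry} does not satisfy the backdoor criterion.

No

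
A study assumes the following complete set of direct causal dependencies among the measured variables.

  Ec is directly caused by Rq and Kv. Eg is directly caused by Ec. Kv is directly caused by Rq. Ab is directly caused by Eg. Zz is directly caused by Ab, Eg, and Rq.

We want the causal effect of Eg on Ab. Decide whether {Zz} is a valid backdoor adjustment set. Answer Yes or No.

No

Backdoor paths from Eg to Ab (paths whose first edge points into Eg):
  P1: Eg <- Ec <- Rq -> Zz <- Ab
  P2: Eg <- Ec <- Kv <- Rq -> Zz <- Ab
Condition 1 (no descendant of Eg in the set): FAILS — Zz is a descendant of Eg.
Condition 2 (every backdoor path blocked by {Zz}):
  P1: open — collider(s) Zz are conditioned on (or have a conditioned descendant) and no non-collider on the path is in the set.
  P2: open — collider(s) Zz are conditioned on (or have a conditioned descendant) and no non-collider on the path is in the set.
{Zz} does not satisfy the backdoor criterion.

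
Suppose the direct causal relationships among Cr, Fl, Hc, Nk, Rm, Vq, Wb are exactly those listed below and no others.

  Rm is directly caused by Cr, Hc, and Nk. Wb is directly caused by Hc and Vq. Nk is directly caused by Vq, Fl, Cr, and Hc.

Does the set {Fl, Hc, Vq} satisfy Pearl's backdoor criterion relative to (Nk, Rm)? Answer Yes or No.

No

Backdoor paths from Nk to Rm (paths whose first edge points into Nk):
  P1: Nk <- Vq -> Wb <- Hc -> Rm
  P2: Nk <- Hc -> Rm
  P3: Nk <- Cr -> Rm
Condition 1 (no descendant of Nk in the set): holds — descendants of Nk are {Rm}; none are in {Fl, Hc, Vq}.
Condition 2 (every backdoor path blocked by {Fl, Hc, Vq}):
  P1: blocked at fork node Vq ∈ conditioning set.
  P2: blocked at fork node Hc ∈ conditioning set.
  P3: open — no interior node is in the conditioning set.
{Fl, Hc, Vq} does not satisfy the backdoor criterion.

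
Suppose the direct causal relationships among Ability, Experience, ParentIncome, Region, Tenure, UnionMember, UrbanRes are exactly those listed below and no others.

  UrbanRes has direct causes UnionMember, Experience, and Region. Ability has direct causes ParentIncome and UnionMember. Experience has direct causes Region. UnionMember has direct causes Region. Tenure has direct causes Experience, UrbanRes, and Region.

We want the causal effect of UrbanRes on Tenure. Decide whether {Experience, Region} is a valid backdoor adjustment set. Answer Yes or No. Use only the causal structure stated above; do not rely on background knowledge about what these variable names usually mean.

Yes

Backdoor paths from UrbanRes to Tenure (paths whose first edge points into UrbanRes):
  P1: UrbanRes <- Region -> Experience -> Tenure
  P2: UrbanRes <- Region -> Tenure
  P3: UrbanRes <- Experience <- Region -> Tenure
  P4: UrbanRes <- Experience -> Tenure
  P5: UrbanRes <- UnionMember <- Region -> Experience -> Tenure
  P6: UrbanRes <- UnionMember <- Region -> Tenure
Condition 1 (no descendant of UrbanRes in the set): holds — descendants of UrbanRes are {Tenure}; none are in {Experience, Region}.
Condition 2 (every backdoor path blocked by {Experience, Region}):
  P1: blocked at fork node Region ∈ conditioning set.
  P2: blocked at fork node Region ∈ conditioning set.
  P3: blocked at chain node Experience ∈ conditioning set.
  P4: blocked at fork node Experience ∈ conditioning set.
  P5: blocked at fork node Region ∈ conditioning set.
  P6: blocked at fork node Region ∈ conditioning set.
{Experience, Region} satisfies the backdoor criterion.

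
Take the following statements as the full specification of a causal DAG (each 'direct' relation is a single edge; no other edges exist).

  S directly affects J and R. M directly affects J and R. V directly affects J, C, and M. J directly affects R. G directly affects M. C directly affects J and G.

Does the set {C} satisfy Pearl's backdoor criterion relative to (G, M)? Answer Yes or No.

Yes

Backdoor paths from G to M (paths whose first edge points into G):
  P1: G <- C <- V -> M
  P2: G <- C <- V -> J <- S -> R <- M
  P3: G <- C <- V -> J <- M
  P4: G <- C <- V -> J -> R <- M
  P5: G <- C -> J <- V -> M
  P6: G <- C -> J <- S -> R <- M
  P7: G <- C -> J <- M
  P8: G <- C -> J -> R <- M
Condition 1 (no descendant of G in the set): holds — descendants of G are {J, M, R}; none are in {C}.
Condition 2 (every backdoor path blocked by {C}):
  P1: blocked at chain node C ∈ conditioning set.
  P2: blocked at chain node C ∈ conditioning set.
  P3: blocked at chain node C ∈ conditioning set.
  P4: blocked at chain node C ∈ conditioning set.
  P5: blocked at fork node C ∈ conditioning set.
  P6: blocked at fork node C ∈ conditioning set.
  P7: blocked at fork node C ∈ conditioning set.
  P8: blocked at fork node C ∈ conditioning set.
{C} satisfies the backdoor criterion.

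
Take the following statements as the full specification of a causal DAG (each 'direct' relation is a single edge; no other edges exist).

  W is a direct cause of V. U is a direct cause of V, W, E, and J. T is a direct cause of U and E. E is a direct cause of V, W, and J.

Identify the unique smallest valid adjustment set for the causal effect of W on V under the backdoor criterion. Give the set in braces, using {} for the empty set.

{E, U}

Variables eligible for adjustment (non-descendants of W, excluding W and V): {E, J, T, U}.
Backdoor paths from W to V:
  P1: W <- U <- T -> E -> V
  P2: W <- U -> E -> V
  P3: W <- U -> J <- E -> V
  P4: W <- U -> V
  P5: W <- E <- T -> U -> V
  P6: W <- E <- U -> V
  P7: W <- E -> J <- U -> V
  P8: W <- E -> V
The empty set is not sufficient: P1 (W <- U <- T -> E -> V) has no collider blocking it and no conditioned non-collider, so it is open.
Try {E, U}:
  P1: blocked at chain node U ∈ conditioning set.
  P2: blocked at fork node U ∈ conditioning set.
  P3: blocked at fork node U ∈ conditioning set.
  P4: blocked at fork node U ∈ conditioning set.
  P5: blocked at chain node E ∈ conditioning set.
  P6: blocked at chain node E ∈ conditioning set.
  P7: blocked at fork node E ∈ conditioning set.
  P8: blocked at fork node E ∈ conditioning set.
{E, U} contains no descendant of W and blocks every backdoor path.
Every element of {E, U} is needed (dropping E leaves P8 open; dropping U leaves P4 open), so no proper subset is valid.
Among all size-2 subsets of the eligible variables, only {E, U} blocks every backdoor path, so it is the unique smallest valid adjustment set.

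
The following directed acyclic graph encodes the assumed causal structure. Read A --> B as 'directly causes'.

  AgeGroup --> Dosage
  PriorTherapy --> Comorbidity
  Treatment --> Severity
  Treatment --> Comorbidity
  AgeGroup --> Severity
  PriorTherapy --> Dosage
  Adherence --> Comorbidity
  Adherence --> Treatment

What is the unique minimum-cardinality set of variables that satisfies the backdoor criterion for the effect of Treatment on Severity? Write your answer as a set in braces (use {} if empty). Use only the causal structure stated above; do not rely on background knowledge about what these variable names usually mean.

{}

Variables eligible for adjustment (non-descendants of Treatment, excluding Treatment and Severity): {Adherence, AgeGroup, Dosage, PriorTherapy}.
Backdoor paths from Treatment to Severity:
  P1: Treatment <- Adherence -> Comorbidity <- PriorTherapy -> Dosage <- AgeGroup -> Severity
Each backdoor path contains an unconditioned collider, so every path is already blocked with the empty conditioning set:
  P1: blocked at collider Comorbidity (neither it nor any descendant is in the conditioning set).
The empty set is therefore the unique smallest valid set.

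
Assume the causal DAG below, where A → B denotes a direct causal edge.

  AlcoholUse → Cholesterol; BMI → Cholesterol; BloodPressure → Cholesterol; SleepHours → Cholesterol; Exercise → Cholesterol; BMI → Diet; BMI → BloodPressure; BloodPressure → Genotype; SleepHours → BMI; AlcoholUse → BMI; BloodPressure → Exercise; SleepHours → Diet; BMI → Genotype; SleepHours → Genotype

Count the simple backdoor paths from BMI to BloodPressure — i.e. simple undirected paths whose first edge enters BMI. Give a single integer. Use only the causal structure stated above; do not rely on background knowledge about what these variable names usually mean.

A backdoor path from BMI to BloodPressure is any simple undirected path whose first edge points into BMI (i.e. leaves BMI via a parent).
Parents of BMI: {AlcoholUse, SleepHours}.
Enumerating:
  P1: BMI <- SleepHours -> Genotype <- BloodPressure
  P2: BMI <- SleepHours -> Cholesterol <- BloodPressure
  P3: BMI <- SleepHours -> Cholesterol <- Exercise <- BloodPressure
  P4: BMI <- AlcoholUse -> Cholesterol <- SleepHours -> Genotype <- BloodPressure
  P5: BMI <- AlcoholUse -> Cholesterol <- BloodPressure
  P6: BMI <- AlcoholUse -> Cholesterol <- Exercise <- BloodPressure
That exhausts the simple backdoor paths. Count: 6.

6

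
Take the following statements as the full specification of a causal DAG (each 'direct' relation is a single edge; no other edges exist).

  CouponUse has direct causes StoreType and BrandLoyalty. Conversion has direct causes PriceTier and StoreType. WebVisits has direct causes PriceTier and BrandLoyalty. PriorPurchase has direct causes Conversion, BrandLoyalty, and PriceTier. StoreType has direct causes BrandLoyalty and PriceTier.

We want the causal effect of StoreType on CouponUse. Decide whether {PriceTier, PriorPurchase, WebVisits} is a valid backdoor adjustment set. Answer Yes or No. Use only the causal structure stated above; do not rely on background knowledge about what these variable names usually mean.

No

Backdoor paths from StoreType to CouponUse (paths whose first edge points into StoreType):
  P1: StoreType <- BrandLoyalty -> CouponUse
  P2: StoreType <- PriceTier -> WebVisits <- BrandLoyalty -> CouponUse
  P3: StoreType <- PriceTier -> Conversion -> PriorPurchase <- BrandLoyalty -> CouponUse
  P4: StoreType <- PriceTier -> PriorPurchase <- BrandLoyalty -> CouponUse
Condition 1 (no descendant of StoreType in the set): FAILS — PriorPurchase is a descendant of StoreType.
Condition 2 (every backdoor path blocked by {PriceTier, PriorPurchase, WebVisits}):
  P1: open — no interior node is in the conditioning set.
  P2: blocked at fork node PriceTier ∈ conditioning set.
  P3: blocked at fork node PriceTier ∈ conditioning set.
  P4: blocked at fork node PriceTier ∈ conditioning set.
{PriceTier, PriorPurchase, WebVisits} does not satisfy the backdoor criterion.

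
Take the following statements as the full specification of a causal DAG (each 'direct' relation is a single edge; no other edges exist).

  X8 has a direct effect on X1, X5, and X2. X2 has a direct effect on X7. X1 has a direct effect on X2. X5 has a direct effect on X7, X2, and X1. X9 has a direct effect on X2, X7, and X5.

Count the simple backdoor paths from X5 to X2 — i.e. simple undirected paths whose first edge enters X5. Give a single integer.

A backdoor path from X5 to X2 is any simple undirected path whose first edge points into X5 (i.e. leaves X5 via a parent).
Parents of X5: {X8, X9}.
Enumerating:
  P1: X5 <- X9 -> X2
  P2: X5 <- X9 -> X7 <- X2
  P3: X5 <- X8 -> X1 -> X2
  P4: X5 <- X8 -> X2
That exhausts the simple backdoor paths. Count: 4.

4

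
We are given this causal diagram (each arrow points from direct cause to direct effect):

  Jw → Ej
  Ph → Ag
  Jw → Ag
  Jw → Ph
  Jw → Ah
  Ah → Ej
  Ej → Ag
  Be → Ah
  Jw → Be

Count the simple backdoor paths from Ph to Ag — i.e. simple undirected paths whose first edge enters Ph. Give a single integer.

4

A backdoor path from Ph to Ag is any simple undirected path whose first edge points into Ph (i.e. leaves Ph via a parent).
Parents of Ph: {Jw}.
Enumerating:
  P1: Ph <- Jw -> Be -> Ah -> Ej -> Ag
  P2: Ph <- Jw -> Ah -> Ej -> Ag
  P3: Ph <- Jw -> Ej -> Ag
  P4: Ph <- Jw -> Ag
That exhausts the simple backdoor paths. Count: 4.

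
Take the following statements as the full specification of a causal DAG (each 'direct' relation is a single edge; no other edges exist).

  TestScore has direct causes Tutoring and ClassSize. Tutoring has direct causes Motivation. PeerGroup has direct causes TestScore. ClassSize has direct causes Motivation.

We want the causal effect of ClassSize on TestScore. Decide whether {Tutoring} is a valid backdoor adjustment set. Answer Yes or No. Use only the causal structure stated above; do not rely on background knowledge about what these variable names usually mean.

Backdoor paths from ClassSize to TestScore (paths whose first edge points into ClassSize):
  P1: ClassSize <- Motivation -> Tutoring -> TestScore
Condition 1 (no descendant of ClassSize in the set): holds — descendants of ClassSize are {PeerGroup, TestScore}; none are in {Tutoring}.
Condition 2 (every backdoor path blocked by {Tutoring}):
  P1: blocked at chain node Tutoring ∈ conditioning set.
{Tutoring} satisfies the backdoor criterion.

Yes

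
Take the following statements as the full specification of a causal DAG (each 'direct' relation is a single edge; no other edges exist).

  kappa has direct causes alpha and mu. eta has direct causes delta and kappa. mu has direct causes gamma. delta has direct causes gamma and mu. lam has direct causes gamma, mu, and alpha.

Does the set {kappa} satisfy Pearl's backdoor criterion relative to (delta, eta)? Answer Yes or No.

Yes

Backdoor paths from delta to eta (paths whose first edge points into delta):
  P1: delta <- gamma -> mu -> kappa -> eta
  P2: delta <- gamma -> mu -> lam <- alpha -> kappa -> eta
  P3: delta <- gamma -> lam <- alpha -> kappa -> eta
  P4: delta <- gamma -> lam <- mu -> kappa -> eta
  P5: delta <- mu <- gamma -> lam <- alpha -> kappa -> eta
  P6: delta <- mu -> kappa -> eta
  P7: delta <- mu -> lam <- alpha -> kappa -> eta
Condition 1 (no descendant of delta in the set): holds — descendants of delta are {eta}; none are in {kappa}.
Condition 2 (every backdoor path blocked by {kappa}):
  P1: blocked at chain node kappa ∈ conditioning set.
  P2: blocked at collider lam (neither it nor any descendant is in the conditioning set).
  P3: blocked at collider lam (neither it nor any descendant is in the conditioning set).
  P4: blocked at collider lam (neither it nor any descendant is in the conditioning set).
  P5: blocked at collider lam (neither it nor any descendant is in the conditioning set).
  P6: blocked at chain node kappa ∈ conditioning set.
  P7: blocked at collider lam (neither it nor any descendant is in the conditioning set).
{kappa} satisfies the backdoor criterion.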